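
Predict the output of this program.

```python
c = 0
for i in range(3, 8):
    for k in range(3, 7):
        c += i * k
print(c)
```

i=3,k=3: c = 0+9 = 9
i=3,k=4: c = 9+12 = 21
i=3,k=5: c = 21+15 = 36
i=3,k=6: c = 36+18 = 54
i=4,k=3: c = 54+12 = 66
i=4,k=4: c = 66+16 = 82
i=4,k=5: c = 82+20 = 102
i=4,k=6: c = 102+24 = 126
i=5,k=3: c = 126+15 = 141
i=5,k=4: c = 141+20 = 161
i=5,k=5: c = 161+25 = 186
i=5,k=6: c = 186+30 = 216
i=6,k=3: c = 216+18 = 234
i=6,k=4: c = 234+24 = 258
i=6,k=5: c = 258+30 = 288
i=6,k=6: c = 288+36 = 324
i=7,k=3: c = 324+21 = 345
i=7,k=4: c = 345+28 = 373
i=7,k=5: c = 373+35 = 408
i=7,k=6: c = 408+42 = 450

450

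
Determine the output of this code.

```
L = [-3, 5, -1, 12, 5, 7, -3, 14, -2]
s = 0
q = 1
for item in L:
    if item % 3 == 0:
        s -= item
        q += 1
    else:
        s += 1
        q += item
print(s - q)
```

-32

item=-3: %3==0, s = 0-(-3) = 3; q=2
item=5: not %3==0, s = 3+1 = 4; q=7
item=-1: not %3==0, s = 4+1 = 5; q=6
item=12: %3==0, s = 5-12 = -7; q=7
item=5: not %3==0, s = (-7)+1 = -6; q=12
item=7: not %3==0, s = (-6)+1 = -5; q=19
item=-3: %3==0, s = (-5)-(-3) = -2; q=20
item=14: not %3==0, s = (-2)+1 = -1; q=34
item=-2: not %3==0, s = (-1)+1 = 0; q=32
s-q = 0-32 = -32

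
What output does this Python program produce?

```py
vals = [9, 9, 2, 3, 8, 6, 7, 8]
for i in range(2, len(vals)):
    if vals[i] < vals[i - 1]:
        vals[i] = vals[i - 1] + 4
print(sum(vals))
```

156

i=2: 2<9, vals[2] = 9+4 = 13 → [9, 9, 13, 3, 8, 6, 7, 8]
i=3: 3<13, vals[3] = 13+4 = 17 → [9, 9, 13, 17, 8, 6, 7, 8]
i=4: 8<17, vals[4] = 17+4 = 21 → [9, 9, 13, 17, 21, 6, 7, 8]
i=5: 6<21, vals[5] = 21+4 = 25 → [9, 9, 13, 17, 21, 25, 7, 8]
i=6: 7<25, vals[6] = 25+4 = 29 → [9, 9, 13, 17, 21, 25, 29, 8]
i=7: 8<29, vals[7] = 29+4 = 33 → [9, 9, 13, 17, 21, 25, 29, 33]
sum = 156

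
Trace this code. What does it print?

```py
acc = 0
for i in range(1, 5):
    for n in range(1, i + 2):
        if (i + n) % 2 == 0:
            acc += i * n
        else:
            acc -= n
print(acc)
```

20

i=1,n=1: even sum, acc = 0+1 = 1
i=1,n=2: odd sum, acc = 1-2 = -1
i=2,n=1: odd sum, acc = (-1)-1 = -2
i=2,n=2: even sum, acc = (-2)+4 = 2
i=2,n=3: odd sum, acc = 2-3 = -1
i=3,n=1: even sum, acc = (-1)+3 = 2
i=3,n=2: odd sum, acc = 2-2 = 0
i=3,n=3: even sum, acc = 0+9 = 9
i=3,n=4: odd sum, acc = 9-4 = 5
i=4,n=1: odd sum, acc = 5-1 = 4
i=4,n=2: even sum, acc = 4+8 = 12
i=4,n=3: odd sum, acc = 12-3 = 9
i=4,n=4: even sum, acc = 9+16 = 25
i=4,n=5: odd sum, acc = 25-5 = 20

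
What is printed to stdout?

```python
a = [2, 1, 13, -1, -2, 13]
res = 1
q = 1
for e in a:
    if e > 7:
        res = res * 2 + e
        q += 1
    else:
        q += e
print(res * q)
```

129

e=2: not >7; q=3
e=1: not >7; q=4
e=13: >7, res = 1*2+13 = 15; q=5
e=-1: not >7; q=4
e=-2: not >7; q=2
e=13: >7, res = 15*2+13 = 43; q=3
res*q = 43*3 = 129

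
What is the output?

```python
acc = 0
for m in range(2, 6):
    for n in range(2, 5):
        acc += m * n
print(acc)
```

m=2,n=2: acc = 0+4 = 4
m=2,n=3: acc = 4+6 = 10
m=2,n=4: acc = 10+8 = 18
m=3,n=2: acc = 18+6 = 24
m=3,n=3: acc = 24+9 = 33
m=3,n=4: acc = 33+12 = 45
m=4,n=2: acc = 45+8 = 53
m=4,n=3: acc = 53+12 = 65
m=4,n=4: acc = 65+16 = 81
m=5,n=2: acc = 81+10 = 91
m=5,n=3: acc = 91+15 = 106
m=5,n=4: acc = 106+20 = 126

126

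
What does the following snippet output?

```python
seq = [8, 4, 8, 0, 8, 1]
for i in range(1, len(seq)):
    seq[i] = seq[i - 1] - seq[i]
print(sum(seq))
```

-21

i=1: seq[1] = 8-4 = 4 → [8, 4, 8, 0, 8, 1]
i=2: seq[2] = 4-8 = -4 → [8, 4, -4, 0, 8, 1]
i=3: seq[3] = (-4)-0 = -4 → [8, 4, -4, -4, 8, 1]
i=4: seq[4] = (-4)-8 = -12 → [8, 4, -4, -4, -12, 1]
i=5: seq[5] = (-12)-1 = -13 → [8, 4, -4, -4, -12, -13]
sum = -21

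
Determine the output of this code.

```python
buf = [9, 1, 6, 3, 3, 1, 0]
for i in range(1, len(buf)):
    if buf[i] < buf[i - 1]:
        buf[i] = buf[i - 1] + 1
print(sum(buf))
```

84

i=1: 1<9, buf[1] = 9+1 = 10 → [9, 10, 6, 3, 3, 1, 0]
i=2: 6<10, buf[2] = 10+1 = 11 → [9, 10, 11, 3, 3, 1, 0]
i=3: 3<11, buf[3] = 11+1 = 12 → [9, 10, 11, 12, 3, 1, 0]
i=4: 3<12, buf[4] = 12+1 = 13 → [9, 10, 11, 12, 13, 1, 0]
i=5: 1<13, buf[5] = 13+1 = 14 → [9, 10, 11, 12, 13, 14, 0]
i=6: 0<14, buf[6] = 14+1 = 15 → [9, 10, 11, 12, 13, 14, 15]
sum = 84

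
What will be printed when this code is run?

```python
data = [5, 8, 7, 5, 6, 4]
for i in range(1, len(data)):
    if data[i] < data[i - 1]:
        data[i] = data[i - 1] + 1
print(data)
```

[5, 8, 9, 10, 11, 12]

i=1: 8>=5, unchanged → [5, 8, 7, 5, 6, 4]
i=2: 7<8, data[2] = 8+1 = 9 → [5, 8, 9, 5, 6, 4]
i=3: 5<9, data[3] = 9+1 = 10 → [5, 8, 9, 10, 6, 4]
i=4: 6<10, data[4] = 10+1 = 11 → [5, 8, 9, 10, 11, 4]
i=5: 4<11, data[5] = 11+1 = 12 → [5, 8, 9, 10, 11, 12]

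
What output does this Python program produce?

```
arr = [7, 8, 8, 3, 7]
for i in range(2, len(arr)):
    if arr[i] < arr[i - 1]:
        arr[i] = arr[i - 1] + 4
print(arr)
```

i=2: 8>=8, unchanged → [7, 8, 8, 3, 7]
i=3: 3<8, arr[3] = 8+4 = 12 → [7, 8, 8, 12, 7]
i=4: 7<12, arr[4] = 12+4 = 16 → [7, 8, 8, 12, 16]

[7, 8, 8, 12, 16]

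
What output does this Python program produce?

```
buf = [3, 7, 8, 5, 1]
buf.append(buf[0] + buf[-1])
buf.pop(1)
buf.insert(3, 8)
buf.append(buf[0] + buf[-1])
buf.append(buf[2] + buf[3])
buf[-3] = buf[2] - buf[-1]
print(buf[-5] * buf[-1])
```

104

append buf[0]+buf[-1] = 3+1 = 4 → [3, 7, 8, 5, 1, 4]
pop(1) removes 7 → [3, 8, 5, 1, 4]
insert 8 at 3 → [3, 8, 5, 8, 1, 4]
append buf[0]+buf[-1] = 3+4 = 7 → [3, 8, 5, 8, 1, 4, 7]
append buf[2]+buf[3] = 5+8 = 13 → [3, 8, 5, 8, 1, 4, 7, 13]
buf[-3] = buf[2]-buf[-1] = 5-13 = -8 → [3, 8, 5, 8, 1, -8, 7, 13]
buf[-5]*buf[-1] = 8*13 = 104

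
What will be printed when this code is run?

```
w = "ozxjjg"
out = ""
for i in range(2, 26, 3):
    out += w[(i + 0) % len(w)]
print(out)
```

xgxgxgxg

i=2: add w[2]='x' → 'x'
i=5: add w[5]='g' → 'xg'
i=8: add w[2]='x' → 'xgx'
i=11: add w[5]='g' → 'xgxg'
i=14: add w[2]='x' → 'xgxgx'
i=17: add w[5]='g' → 'xgxgxg'
i=20: add w[2]='x' → 'xgxgxgx'
i=23: add w[5]='g' → 'xgxgxgxg'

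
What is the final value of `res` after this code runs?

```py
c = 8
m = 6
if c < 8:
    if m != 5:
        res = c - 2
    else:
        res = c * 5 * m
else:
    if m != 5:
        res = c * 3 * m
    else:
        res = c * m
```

c=8, m=6
c < 8 is False; m != 5 is True
→ res = c * 3 * m = 144

144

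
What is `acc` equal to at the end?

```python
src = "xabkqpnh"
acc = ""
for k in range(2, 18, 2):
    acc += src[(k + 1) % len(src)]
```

'kphakpha'

k=2: add src[3]='k' → 'k'
k=4: add src[5]='p' → 'kp'
k=6: add src[7]='h' → 'kph'
k=8: add src[1]='a' → 'kpha'
k=10: add src[3]='k' → 'kphak'
k=12: add src[5]='p' → 'kphakp'
k=14: add src[7]='h' → 'kphakph'
k=16: add src[1]='a' → 'kphakpha'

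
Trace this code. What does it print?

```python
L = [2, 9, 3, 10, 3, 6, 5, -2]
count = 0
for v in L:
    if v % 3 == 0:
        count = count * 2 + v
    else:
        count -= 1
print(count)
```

v=2: not %3==0, count = 0-1 = -1
v=9: %3==0, count = (-1)*2+9 = 7
v=3: %3==0, count = 7*2+3 = 17
v=10: not %3==0, count = 17-1 = 16
v=3: %3==0, count = 16*2+3 = 35
v=6: %3==0, count = 35*2+6 = 76
v=5: not %3==0, count = 76-1 = 75
v=-2: not %3==0, count = 75-1 = 74

74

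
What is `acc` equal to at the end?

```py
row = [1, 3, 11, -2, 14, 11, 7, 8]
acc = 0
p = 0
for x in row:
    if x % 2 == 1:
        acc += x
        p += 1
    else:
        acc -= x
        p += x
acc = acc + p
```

38

x=1: odd, acc = 0+1 = 1; p=1
x=3: odd, acc = 1+3 = 4; p=2
x=11: odd, acc = 4+11 = 15; p=3
x=-2: not odd, acc = 15-(-2) = 17; p=1
x=14: not odd, acc = 17-14 = 3; p=15
x=11: odd, acc = 3+11 = 14; p=16
x=7: odd, acc = 14+7 = 21; p=17
x=8: not odd, acc = 21-8 = 13; p=25
acc+p = 13+25 = 38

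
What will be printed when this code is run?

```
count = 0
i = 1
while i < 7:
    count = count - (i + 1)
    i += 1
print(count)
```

i=1: count = 0-2 = -2
i=2: count = (-2)-3 = -5
i=3: count = (-5)-4 = -9
i=4: count = (-9)-5 = -14
i=5: count = (-14)-6 = -20
i=6: count = (-20)-7 = -27

-27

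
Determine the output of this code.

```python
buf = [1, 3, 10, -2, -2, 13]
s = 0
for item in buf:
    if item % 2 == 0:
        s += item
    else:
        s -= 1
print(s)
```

3

item=1: not even, s = 0-1 = -1
item=3: not even, s = (-1)-1 = -2
item=10: even, s = (-2)+10 = 8
item=-2: even, s = 8+(-2) = 6
item=-2: even, s = 6+(-2) = 4
item=13: not even, s = 4-1 = 3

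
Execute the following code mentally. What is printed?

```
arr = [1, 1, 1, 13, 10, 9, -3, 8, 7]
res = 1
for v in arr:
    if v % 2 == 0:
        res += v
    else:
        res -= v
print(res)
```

-10

v=1: not even, res = 1-1 = 0
v=1: not even, res = 0-1 = -1
v=1: not even, res = (-1)-1 = -2
v=13: not even, res = (-2)-13 = -15
v=10: even, res = (-15)+10 = -5
v=9: not even, res = (-5)-9 = -14
v=-3: not even, res = (-14)-(-3) = -11
v=8: even, res = (-11)+8 = -3
v=7: not even, res = (-3)-7 = -10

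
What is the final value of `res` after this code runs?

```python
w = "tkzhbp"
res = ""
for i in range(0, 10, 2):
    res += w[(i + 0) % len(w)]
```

'tzbtz'

i=0: add w[0]='t' → 't'
i=2: add w[2]='z' → 'tz'
i=4: add w[4]='b' → 'tzb'
i=6: add w[0]='t' → 'tzbt'
i=8: add w[2]='z' → 'tzbtz'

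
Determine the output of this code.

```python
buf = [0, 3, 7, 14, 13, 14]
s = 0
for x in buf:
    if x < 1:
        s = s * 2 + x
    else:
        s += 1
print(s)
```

x=0: <1, s = 0*2+0 = 0
x=3: not <1, s = 0+1 = 1
x=7: not <1, s = 1+1 = 2
x=14: not <1, s = 2+1 = 3
x=13: not <1, s = 3+1 = 4
x=14: not <1, s = 4+1 = 5

5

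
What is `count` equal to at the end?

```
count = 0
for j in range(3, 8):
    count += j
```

25

j=3: count = 0+3 = 3
j=4: count = 3+4 = 7
j=5: count = 7+5 = 12
j=6: count = 12+6 = 18
j=7: count = 18+7 = 25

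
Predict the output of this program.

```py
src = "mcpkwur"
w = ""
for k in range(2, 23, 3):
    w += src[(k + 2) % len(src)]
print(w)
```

wmkrpuc

k=2: add src[4]='w' → 'w'
k=5: add src[0]='m' → 'wm'
k=8: add src[3]='k' → 'wmk'
k=11: add src[6]='r' → 'wmkr'
k=14: add src[2]='p' → 'wmkrp'
k=17: add src[5]='u' → 'wmkrpu'
k=20: add src[1]='c' → 'wmkrpuc'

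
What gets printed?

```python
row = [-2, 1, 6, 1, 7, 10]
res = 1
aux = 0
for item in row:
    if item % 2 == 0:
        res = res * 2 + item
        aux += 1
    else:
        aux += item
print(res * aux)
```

264

item=-2: even, res = 1*2+(-2) = 0; aux=1
item=1: not even; aux=2
item=6: even, res = 0*2+6 = 6; aux=3
item=1: not even; aux=4
item=7: not even; aux=11
item=10: even, res = 6*2+10 = 22; aux=12
res*aux = 22*12 = 264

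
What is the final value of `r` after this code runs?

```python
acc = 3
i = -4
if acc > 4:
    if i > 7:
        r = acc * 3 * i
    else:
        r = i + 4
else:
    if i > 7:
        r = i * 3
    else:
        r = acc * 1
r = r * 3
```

9

acc=3, i=-4
acc > 4 is False; i > 7 is False
→ r = acc * 1 = 3
r = 3*3 = 9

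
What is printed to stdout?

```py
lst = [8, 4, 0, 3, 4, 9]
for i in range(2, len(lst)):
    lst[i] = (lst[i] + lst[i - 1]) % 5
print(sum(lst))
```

i=2: lst[2] = (0+4)%5 = 4 → [8, 4, 4, 3, 4, 9]
i=3: lst[3] = (3+4)%5 = 2 → [8, 4, 4, 2, 4, 9]
i=4: lst[4] = (4+2)%5 = 1 → [8, 4, 4, 2, 1, 9]
i=5: lst[5] = (9+1)%5 = 0 → [8, 4, 4, 2, 1, 0]
sum = 19

19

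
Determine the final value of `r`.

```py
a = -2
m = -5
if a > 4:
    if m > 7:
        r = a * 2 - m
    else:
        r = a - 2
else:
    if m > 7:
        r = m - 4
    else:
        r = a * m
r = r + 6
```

16

a=-2, m=-5
a > 4 is False; m > 7 is False
→ r = a * m = 10
r = 10+6 = 16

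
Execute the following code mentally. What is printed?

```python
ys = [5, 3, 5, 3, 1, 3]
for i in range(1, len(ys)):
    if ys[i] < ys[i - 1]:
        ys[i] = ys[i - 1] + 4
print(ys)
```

i=1: 3<5, ys[1] = 5+4 = 9 → [5, 9, 5, 3, 1, 3]
i=2: 5<9, ys[2] = 9+4 = 13 → [5, 9, 13, 3, 1, 3]
i=3: 3<13, ys[3] = 13+4 = 17 → [5, 9, 13, 17, 1, 3]
i=4: 1<17, ys[4] = 17+4 = 21 → [5, 9, 13, 17, 21, 3]
i=5: 3<21, ys[5] = 21+4 = 25 → [5, 9, 13, 17, 21, 25]

[5, 9, 13, 17, 21, 25]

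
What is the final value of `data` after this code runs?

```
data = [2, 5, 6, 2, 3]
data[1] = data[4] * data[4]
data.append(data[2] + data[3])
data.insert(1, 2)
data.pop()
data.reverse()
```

data[1] = data[4]*data[4] = 3*3 = 9 → [2, 9, 6, 2, 3]
append data[2]+data[3] = 6+2 = 8 → [2, 9, 6, 2, 3, 8]
insert 2 at 1 → [2, 2, 9, 6, 2, 3, 8]
pop() removes 8 → [2, 2, 9, 6, 2, 3]
reverse → [3, 2, 6, 9, 2, 2]

[3, 2, 6, 9, 2, 2]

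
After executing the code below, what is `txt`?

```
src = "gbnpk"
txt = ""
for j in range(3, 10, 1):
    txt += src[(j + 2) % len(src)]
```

'gbnpkgb'

j=3: add src[0]='g' → 'g'
j=4: add src[1]='b' → 'gb'
j=5: add src[2]='n' → 'gbn'
j=6: add src[3]='p' → 'gbnp'
j=7: add src[4]='k' → 'gbnpk'
j=8: add src[0]='g' → 'gbnpkg'
j=9: add src[1]='b' → 'gbnpkgb'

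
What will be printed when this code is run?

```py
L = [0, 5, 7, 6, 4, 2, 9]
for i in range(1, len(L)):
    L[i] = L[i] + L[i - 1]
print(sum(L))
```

i=1: L[1] = 5+0 = 5 → [0, 5, 7, 6, 4, 2, 9]
i=2: L[2] = 7+5 = 12 → [0, 5, 12, 6, 4, 2, 9]
i=3: L[3] = 6+12 = 18 → [0, 5, 12, 18, 4, 2, 9]
i=4: L[4] = 4+18 = 22 → [0, 5, 12, 18, 22, 2, 9]
i=5: L[5] = 2+22 = 24 → [0, 5, 12, 18, 22, 24, 9]
i=6: L[6] = 9+24 = 33 → [0, 5, 12, 18, 22, 24, 33]
sum = 114

114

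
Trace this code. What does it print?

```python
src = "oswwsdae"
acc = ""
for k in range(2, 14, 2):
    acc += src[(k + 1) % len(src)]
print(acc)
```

wdeswd

k=2: add src[3]='w' → 'w'
k=4: add src[5]='d' → 'wd'
k=6: add src[7]='e' → 'wde'
k=8: add src[1]='s' → 'wdes'
k=10: add src[3]='w' → 'wdesw'
k=12: add src[5]='d' → 'wdeswd'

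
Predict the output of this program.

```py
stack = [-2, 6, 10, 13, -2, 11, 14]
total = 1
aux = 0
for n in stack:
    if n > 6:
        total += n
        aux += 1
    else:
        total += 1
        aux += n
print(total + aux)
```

58

n=-2: not >6, total = 1+1 = 2; aux=-2
n=6: not >6, total = 2+1 = 3; aux=4
n=10: >6, total = 3+10 = 13; aux=5
n=13: >6, total = 13+13 = 26; aux=6
n=-2: not >6, total = 26+1 = 27; aux=4
n=11: >6, total = 27+11 = 38; aux=5
n=14: >6, total = 38+14 = 52; aux=6
total+aux = 52+6 = 58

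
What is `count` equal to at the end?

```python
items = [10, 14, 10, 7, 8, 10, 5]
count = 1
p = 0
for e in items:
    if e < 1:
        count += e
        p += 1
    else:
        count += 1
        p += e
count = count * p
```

e=10: not <1, count = 1+1 = 2; p=10
e=14: not <1, count = 2+1 = 3; p=24
e=10: not <1, count = 3+1 = 4; p=34
e=7: not <1, count = 4+1 = 5; p=41
e=8: not <1, count = 5+1 = 6; p=49
e=10: not <1, count = 6+1 = 7; p=59
e=5: not <1, count = 7+1 = 8; p=64
count*p = 8*64 = 512

512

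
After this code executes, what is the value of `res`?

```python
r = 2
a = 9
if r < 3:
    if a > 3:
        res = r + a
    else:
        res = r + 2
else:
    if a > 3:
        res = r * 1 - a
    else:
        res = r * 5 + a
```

11

r=2, a=9
r < 3 is True; a > 3 is True
→ res = r + a = 11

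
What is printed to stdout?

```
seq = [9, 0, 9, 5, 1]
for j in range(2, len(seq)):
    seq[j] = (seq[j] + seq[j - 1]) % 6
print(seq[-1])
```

j=2: seq[2] = (9+0)%6 = 3 → [9, 0, 3, 5, 1]
j=3: seq[3] = (5+3)%6 = 2 → [9, 0, 3, 2, 1]
j=4: seq[4] = (1+2)%6 = 3 → [9, 0, 3, 2, 3]

3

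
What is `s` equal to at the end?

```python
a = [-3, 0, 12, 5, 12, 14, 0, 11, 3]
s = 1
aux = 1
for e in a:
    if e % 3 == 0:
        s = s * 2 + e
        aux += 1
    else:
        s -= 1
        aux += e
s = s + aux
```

e=-3: %3==0, s = 1*2+(-3) = -1; aux=2
e=0: %3==0, s = (-1)*2+0 = -2; aux=3
e=12: %3==0, s = (-2)*2+12 = 8; aux=4
e=5: not %3==0, s = 8-1 = 7; aux=9
e=12: %3==0, s = 7*2+12 = 26; aux=10
e=14: not %3==0, s = 26-1 = 25; aux=24
e=0: %3==0, s = 25*2+0 = 50; aux=25
e=11: not %3==0, s = 50-1 = 49; aux=36
e=3: %3==0, s = 49*2+3 = 101; aux=37
s+aux = 101+37 = 138

138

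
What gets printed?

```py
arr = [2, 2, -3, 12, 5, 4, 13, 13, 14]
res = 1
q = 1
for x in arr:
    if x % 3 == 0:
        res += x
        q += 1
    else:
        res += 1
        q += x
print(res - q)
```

x=2: not %3==0, res = 1+1 = 2; q=3
x=2: not %3==0, res = 2+1 = 3; q=5
x=-3: %3==0, res = 3+(-3) = 0; q=6
x=12: %3==0, res = 0+12 = 12; q=7
x=5: not %3==0, res = 12+1 = 13; q=12
x=4: not %3==0, res = 13+1 = 14; q=16
x=13: not %3==0, res = 14+1 = 15; q=29
x=13: not %3==0, res = 15+1 = 16; q=42
x=14: not %3==0, res = 16+1 = 17; q=56
res-q = 17-56 = -39

-39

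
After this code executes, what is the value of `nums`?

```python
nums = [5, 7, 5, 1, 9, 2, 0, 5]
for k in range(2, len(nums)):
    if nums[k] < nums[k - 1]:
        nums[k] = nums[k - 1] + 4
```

k=2: 5<7, nums[2] = 7+4 = 11 → [5, 7, 11, 1, 9, 2, 0, 5]
k=3: 1<11, nums[3] = 11+4 = 15 → [5, 7, 11, 15, 9, 2, 0, 5]
k=4: 9<15, nums[4] = 15+4 = 19 → [5, 7, 11, 15, 19, 2, 0, 5]
k=5: 2<19, nums[5] = 19+4 = 23 → [5, 7, 11, 15, 19, 23, 0, 5]
k=6: 0<23, nums[6] = 23+4 = 27 → [5, 7, 11, 15, 19, 23, 27, 5]
k=7: 5<27, nums[7] = 27+4 = 31 → [5, 7, 11, 15, 19, 23, 27, 31]

[5, 7, 11, 15, 19, 23, 27, 31]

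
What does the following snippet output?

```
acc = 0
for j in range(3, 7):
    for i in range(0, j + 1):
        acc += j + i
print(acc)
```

j=3,i=0: acc = 0+3 = 3
j=3,i=1: acc = 3+4 = 7
j=3,i=2: acc = 7+5 = 12
j=3,i=3: acc = 12+6 = 18
j=4,i=0: acc = 18+4 = 22
j=4,i=1: acc = 22+5 = 27
j=4,i=2: acc = 27+6 = 33
j=4,i=3: acc = 33+7 = 40
j=4,i=4: acc = 40+8 = 48
j=5,i=0: acc = 48+5 = 53
j=5,i=1: acc = 53+6 = 59
j=5,i=2: acc = 59+7 = 66
j=5,i=3: acc = 66+8 = 74
j=5,i=4: acc = 74+9 = 83
j=5,i=5: acc = 83+10 = 93
j=6,i=0: acc = 93+6 = 99
j=6,i=1: acc = 99+7 = 106
j=6,i=2: acc = 106+8 = 114
j=6,i=3: acc = 114+9 = 123
j=6,i=4: acc = 123+10 = 133
j=6,i=5: acc = 133+11 = 144
j=6,i=6: acc = 144+12 = 156

156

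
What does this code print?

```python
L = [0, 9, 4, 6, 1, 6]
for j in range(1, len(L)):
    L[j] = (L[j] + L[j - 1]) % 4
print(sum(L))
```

j=1: L[1] = (9+0)%4 = 1 → [0, 1, 4, 6, 1, 6]
j=2: L[2] = (4+1)%4 = 1 → [0, 1, 1, 6, 1, 6]
j=3: L[3] = (6+1)%4 = 3 → [0, 1, 1, 3, 1, 6]
j=4: L[4] = (1+3)%4 = 0 → [0, 1, 1, 3, 0, 6]
j=5: L[5] = (6+0)%4 = 2 → [0, 1, 1, 3, 0, 2]
sum = 7

7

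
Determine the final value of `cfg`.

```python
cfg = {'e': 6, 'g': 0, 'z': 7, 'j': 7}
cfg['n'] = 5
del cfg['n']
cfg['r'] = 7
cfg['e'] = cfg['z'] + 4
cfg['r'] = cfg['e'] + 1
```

{'e': 11, 'g': 0, 'z': 7, 'j': 7, 'r': 12}

cfg['n'] = 5 → {'e': 6, 'g': 0, 'z': 7, 'j': 7, 'n': 5}
del 'n' → {'e': 6, 'g': 0, 'z': 7, 'j': 7}
cfg['r'] = 7 → {'e': 6, 'g': 0, 'z': 7, 'j': 7, 'r': 7}
cfg['e'] = cfg['z']+4 = 11 → {'e': 11, 'g': 0, 'z': 7, 'j': 7, 'r': 7}
cfg['r'] = cfg['e']+1 = 12 → {'e': 11, 'g': 0, 'z': 7, 'j': 7, 'r': 12}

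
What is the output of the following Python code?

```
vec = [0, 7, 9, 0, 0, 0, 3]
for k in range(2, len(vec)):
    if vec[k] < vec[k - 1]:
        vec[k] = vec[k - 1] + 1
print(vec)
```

k=2: 9>=7, unchanged → [0, 7, 9, 0, 0, 0, 3]
k=3: 0<9, vec[3] = 9+1 = 10 → [0, 7, 9, 10, 0, 0, 3]
k=4: 0<10, vec[4] = 10+1 = 11 → [0, 7, 9, 10, 11, 0, 3]
k=5: 0<11, vec[5] = 11+1 = 12 → [0, 7, 9, 10, 11, 12, 3]
k=6: 3<12, vec[6] = 12+1 = 13 → [0, 7, 9, 10, 11, 12, 13]

[0, 7, 9, 10, 11, 12, 13]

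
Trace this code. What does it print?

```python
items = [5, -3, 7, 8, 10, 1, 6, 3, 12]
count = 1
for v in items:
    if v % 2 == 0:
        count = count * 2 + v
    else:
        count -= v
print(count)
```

v=5: not even, count = 1-5 = -4
v=-3: not even, count = (-4)-(-3) = -1
v=7: not even, count = (-1)-7 = -8
v=8: even, count = (-8)*2+8 = -8
v=10: even, count = (-8)*2+10 = -6
v=1: not even, count = (-6)-1 = -7
v=6: even, count = (-7)*2+6 = -8
v=3: not even, count = (-8)-3 = -11
v=12: even, count = (-11)*2+12 = -10

-10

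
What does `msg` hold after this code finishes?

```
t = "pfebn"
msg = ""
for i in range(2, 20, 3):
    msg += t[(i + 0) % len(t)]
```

'epbfne'

i=2: add t[2]='e' → 'e'
i=5: add t[0]='p' → 'ep'
i=8: add t[3]='b' → 'epb'
i=11: add t[1]='f' → 'epbf'
i=14: add t[4]='n' → 'epbfn'
i=17: add t[2]='e' → 'epbfne'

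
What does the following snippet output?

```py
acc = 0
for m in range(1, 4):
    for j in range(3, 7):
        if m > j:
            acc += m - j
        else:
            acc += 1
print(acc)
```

m=1,j=3: not 1>3, acc = 0+1 = 1
m=1,j=4: not 1>4, acc = 1+1 = 2
m=1,j=5: not 1>5, acc = 2+1 = 3
m=1,j=6: not 1>6, acc = 3+1 = 4
m=2,j=3: not 2>3, acc = 4+1 = 5
m=2,j=4: not 2>4, acc = 5+1 = 6
m=2,j=5: not 2>5, acc = 6+1 = 7
m=2,j=6: not 2>6, acc = 7+1 = 8
m=3,j=3: not 3>3, acc = 8+1 = 9
m=3,j=4: not 3>4, acc = 9+1 = 10
m=3,j=5: not 3>5, acc = 10+1 = 11
m=3,j=6: not 3>6, acc = 11+1 = 12

12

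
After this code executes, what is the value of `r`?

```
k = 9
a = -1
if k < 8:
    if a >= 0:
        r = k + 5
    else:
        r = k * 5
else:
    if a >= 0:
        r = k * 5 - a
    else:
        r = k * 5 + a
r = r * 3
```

k=9, a=-1
k < 8 is False; a >= 0 is False
→ r = k * 5 + a = 44
r = 44*3 = 132

132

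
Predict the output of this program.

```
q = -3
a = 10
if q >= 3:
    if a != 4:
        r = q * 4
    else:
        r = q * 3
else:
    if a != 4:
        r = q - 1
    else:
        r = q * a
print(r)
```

q=-3, a=10
q >= 3 is False; a != 4 is True
→ r = q - 1 = -4

-4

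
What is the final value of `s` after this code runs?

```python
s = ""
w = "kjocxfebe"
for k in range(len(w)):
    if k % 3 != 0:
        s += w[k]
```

'joxfbe'

k=0: skip
k=1: add 'j' → 'j'
k=2: add 'o' → 'jo'
k=3: skip
k=4: add 'x' → 'jox'
k=5: add 'f' → 'joxf'
k=6: skip
k=7: add 'b' → 'joxfb'
k=8: add 'e' → 'joxfbe'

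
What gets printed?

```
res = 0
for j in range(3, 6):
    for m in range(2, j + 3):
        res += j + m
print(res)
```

123

j=3,m=2: res = 0+5 = 5
j=3,m=3: res = 5+6 = 11
j=3,m=4: res = 11+7 = 18
j=3,m=5: res = 18+8 = 26
j=4,m=2: res = 26+6 = 32
j=4,m=3: res = 32+7 = 39
j=4,m=4: res = 39+8 = 47
j=4,m=5: res = 47+9 = 56
j=4,m=6: res = 56+10 = 66
j=5,m=2: res = 66+7 = 73
j=5,m=3: res = 73+8 = 81
j=5,m=4: res = 81+9 = 90
j=5,m=5: res = 90+10 = 100
j=5,m=6: res = 100+11 = 111
j=5,m=7: res = 111+12 = 123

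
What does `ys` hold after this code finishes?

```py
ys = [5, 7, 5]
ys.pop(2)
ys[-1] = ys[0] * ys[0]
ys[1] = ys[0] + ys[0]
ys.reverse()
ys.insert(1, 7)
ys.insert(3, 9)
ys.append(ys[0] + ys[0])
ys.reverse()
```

[20, 9, 5, 7, 10]

pop(2) removes 5 → [5, 7]
ys[-1] = ys[0]*ys[0] = 5*5 = 25 → [5, 25]
ys[1] = ys[0]+ys[0] = 5+5 = 10 → [5, 10]
reverse → [10, 5]
insert 7 at 1 → [10, 7, 5]
insert 9 at 3 → [10, 7, 5, 9]
append ys[0]+ys[0] = 10+10 = 20 → [10, 7, 5, 9, 20]
reverse → [20, 9, 5, 7, 10]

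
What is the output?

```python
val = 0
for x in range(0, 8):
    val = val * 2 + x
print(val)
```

x=0: val = 0*2+0 = 0
x=1: val = 0*2+1 = 1
x=2: val = 1*2+2 = 4
x=3: val = 4*2+3 = 11
x=4: val = 11*2+4 = 26
x=5: val = 26*2+5 = 57
x=6: val = 57*2+6 = 120
x=7: val = 120*2+7 = 247

247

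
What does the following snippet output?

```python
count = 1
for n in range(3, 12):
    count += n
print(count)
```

n=3: count = 1+3 = 4
n=4: count = 4+4 = 8
n=5: count = 8+5 = 13
n=6: count = 13+6 = 19
n=7: count = 19+7 = 26
n=8: count = 26+8 = 34
n=9: count = 34+9 = 43
n=10: count = 43+10 = 53
n=11: count = 53+11 = 64

64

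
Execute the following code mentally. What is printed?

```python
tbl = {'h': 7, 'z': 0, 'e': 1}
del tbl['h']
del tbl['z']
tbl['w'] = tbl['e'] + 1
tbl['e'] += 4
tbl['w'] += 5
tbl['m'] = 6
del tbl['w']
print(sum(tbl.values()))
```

del 'h' → {'z': 0, 'e': 1}
del 'z' → {'e': 1}
tbl['w'] = tbl['e']+1 = 2 → {'e': 1, 'w': 2}
tbl['e'] = 1+4 = 5 → {'e': 5, 'w': 2}
tbl['w'] = 2+5 = 7 → {'e': 5, 'w': 7}
tbl['m'] = 6 → {'e': 5, 'w': 7, 'm': 6}
del 'w' → {'e': 5, 'm': 6}
sum of values = 11

11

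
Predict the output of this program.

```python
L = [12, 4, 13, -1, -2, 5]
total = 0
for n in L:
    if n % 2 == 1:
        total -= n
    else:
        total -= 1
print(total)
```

-20

n=12: not odd, total = 0-1 = -1
n=4: not odd, total = (-1)-1 = -2
n=13: odd, total = (-2)-13 = -15
n=-1: odd, total = (-15)-(-1) = -14
n=-2: not odd, total = (-14)-1 = -15
n=5: odd, total = (-15)-5 = -20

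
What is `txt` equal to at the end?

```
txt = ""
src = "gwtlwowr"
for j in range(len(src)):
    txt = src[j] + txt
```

j=0: prepend 'g' → 'g'
j=1: prepend 'w' → 'wg'
j=2: prepend 't' → 'twg'
j=3: prepend 'l' → 'ltwg'
j=4: prepend 'w' → 'wltwg'
j=5: prepend 'o' → 'owltwg'
j=6: prepend 'w' → 'wowltwg'
j=7: prepend 'r' → 'rwowltwg'

'rwowltwg'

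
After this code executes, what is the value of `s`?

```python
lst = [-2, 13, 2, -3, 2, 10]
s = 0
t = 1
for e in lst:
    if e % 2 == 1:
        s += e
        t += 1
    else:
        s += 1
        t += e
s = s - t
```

-1

e=-2: not odd, s = 0+1 = 1; t=-1
e=13: odd, s = 1+13 = 14; t=0
e=2: not odd, s = 14+1 = 15; t=2
e=-3: odd, s = 15+(-3) = 12; t=3
e=2: not odd, s = 12+1 = 13; t=5
e=10: not odd, s = 13+1 = 14; t=15
s-t = 14-15 = -1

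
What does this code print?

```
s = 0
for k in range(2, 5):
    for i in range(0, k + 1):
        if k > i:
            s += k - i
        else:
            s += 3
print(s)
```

k=2,i=0: 2>0, s = 0+2 = 2
k=2,i=1: 2>1, s = 2+1 = 3
k=2,i=2: not 2>2, s = 3+3 = 6
k=3,i=0: 3>0, s = 6+3 = 9
k=3,i=1: 3>1, s = 9+2 = 11
k=3,i=2: 3>2, s = 11+1 = 12
k=3,i=3: not 3>3, s = 12+3 = 15
k=4,i=0: 4>0, s = 15+4 = 19
k=4,i=1: 4>1, s = 19+3 = 22
k=4,i=2: 4>2, s = 22+2 = 24
k=4,i=3: 4>3, s = 24+1 = 25
k=4,i=4: not 4>4, s = 25+3 = 28

28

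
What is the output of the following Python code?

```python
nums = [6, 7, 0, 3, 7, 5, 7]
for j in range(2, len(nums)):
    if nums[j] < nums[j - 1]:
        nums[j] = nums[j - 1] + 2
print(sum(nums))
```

78

j=2: 0<7, nums[2] = 7+2 = 9 → [6, 7, 9, 3, 7, 5, 7]
j=3: 3<9, nums[3] = 9+2 = 11 → [6, 7, 9, 11, 7, 5, 7]
j=4: 7<11, nums[4] = 11+2 = 13 → [6, 7, 9, 11, 13, 5, 7]
j=5: 5<13, nums[5] = 13+2 = 15 → [6, 7, 9, 11, 13, 15, 7]
j=6: 7<15, nums[6] = 15+2 = 17 → [6, 7, 9, 11, 13, 15, 17]
sum = 78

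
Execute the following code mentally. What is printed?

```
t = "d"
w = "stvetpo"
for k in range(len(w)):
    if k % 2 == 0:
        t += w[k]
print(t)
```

dsvto

k=0: add 's' → 'ds'
k=1: skip
k=2: add 'v' → 'dsv'
k=3: skip
k=4: add 't' → 'dsvt'
k=5: skip
k=6: add 'o' → 'dsvto'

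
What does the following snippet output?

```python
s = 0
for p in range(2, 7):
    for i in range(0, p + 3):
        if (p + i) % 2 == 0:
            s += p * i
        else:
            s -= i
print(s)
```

p=2,i=0: even sum, s = 0+0 = 0
p=2,i=1: odd sum, s = 0-1 = -1
p=2,i=2: even sum, s = (-1)+4 = 3
p=2,i=3: odd sum, s = 3-3 = 0
p=2,i=4: even sum, s = 0+8 = 8
p=3,i=0: odd sum, s = 8-0 = 8
p=3,i=1: even sum, s = 8+3 = 11
p=3,i=2: odd sum, s = 11-2 = 9
p=3,i=3: even sum, s = 9+9 = 18
p=3,i=4: odd sum, s = 18-4 = 14
p=3,i=5: even sum, s = 14+15 = 29
p=4,i=0: even sum, s = 29+0 = 29
p=4,i=1: odd sum, s = 29-1 = 28
p=4,i=2: even sum, s = 28+8 = 36
p=4,i=3: odd sum, s = 36-3 = 33
p=4,i=4: even sum, s = 33+16 = 49
p=4,i=5: odd sum, s = 49-5 = 44
p=4,i=6: even sum, s = 44+24 = 68
p=5,i=0: odd sum, s = 68-0 = 68
p=5,i=1: even sum, s = 68+5 = 73
p=5,i=2: odd sum, s = 73-2 = 71
p=5,i=3: even sum, s = 71+15 = 86
p=5,i=4: odd sum, s = 86-4 = 82
p=5,i=5: even sum, s = 82+25 = 107
p=5,i=6: odd sum, s = 107-6 = 101
p=5,i=7: even sum, s = 101+35 = 136
p=6,i=0: even sum, s = 136+0 = 136
p=6,i=1: odd sum, s = 136-1 = 135
p=6,i=2: even sum, s = 135+12 = 147
p=6,i=3: odd sum, s = 147-3 = 144
p=6,i=4: even sum, s = 144+24 = 168
p=6,i=5: odd sum, s = 168-5 = 163
p=6,i=6: even sum, s = 163+36 = 199
p=6,i=7: odd sum, s = 199-7 = 192
p=6,i=8: even sum, s = 192+48 = 240

240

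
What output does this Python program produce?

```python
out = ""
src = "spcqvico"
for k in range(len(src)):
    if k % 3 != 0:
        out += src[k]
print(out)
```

k=0: skip
k=1: add 'p' → 'p'
k=2: add 'c' → 'pc'
k=3: skip
k=4: add 'v' → 'pcv'
k=5: add 'i' → 'pcvi'
k=6: skip
k=7: add 'o' → 'pcvio'

pcvio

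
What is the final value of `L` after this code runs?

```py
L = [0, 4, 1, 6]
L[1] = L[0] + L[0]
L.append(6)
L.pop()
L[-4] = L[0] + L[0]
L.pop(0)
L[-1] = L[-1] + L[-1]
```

L[1] = L[0]+L[0] = 0+0 = 0 → [0, 0, 1, 6]
append 6 → [0, 0, 1, 6, 6]
pop() removes 6 → [0, 0, 1, 6]
L[-4] = L[0]+L[0] = 0+0 = 0 → [0, 0, 1, 6]
pop(0) removes 0 → [0, 1, 6]
L[-1] = L[-1]+L[-1] = 6+6 = 12 → [0, 1, 12]

[0, 1, 12]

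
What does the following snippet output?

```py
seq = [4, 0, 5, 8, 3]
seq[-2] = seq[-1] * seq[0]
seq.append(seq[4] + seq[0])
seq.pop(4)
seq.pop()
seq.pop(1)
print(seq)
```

seq[-2] = seq[-1]*seq[0] = 3*4 = 12 → [4, 0, 5, 12, 3]
append seq[4]+seq[0] = 3+4 = 7 → [4, 0, 5, 12, 3, 7]
pop(4) removes 3 → [4, 0, 5, 12, 7]
pop() removes 7 → [4, 0, 5, 12]
pop(1) removes 0 → [4, 5, 12]

[4, 5, 12]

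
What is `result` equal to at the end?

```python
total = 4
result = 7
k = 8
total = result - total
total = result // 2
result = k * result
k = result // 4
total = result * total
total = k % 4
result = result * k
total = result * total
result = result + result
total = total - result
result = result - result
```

total = 7-4 = 3
total = 7//2 = 3
result = 8*7 = 56
k = 56//4 = 14
total = 56*3 = 168
total = 14%4 = 2
result = 56*14 = 784
total = 784*2 = 1568
result = 784+784 = 1568
total = 1568-1568 = 0
result = 1568-1568 = 0

0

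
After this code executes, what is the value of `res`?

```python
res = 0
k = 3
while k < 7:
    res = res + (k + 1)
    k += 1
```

k=3: res = 0+4 = 4
k=4: res = 4+5 = 9
k=5: res = 9+6 = 15
k=6: res = 15+7 = 22

22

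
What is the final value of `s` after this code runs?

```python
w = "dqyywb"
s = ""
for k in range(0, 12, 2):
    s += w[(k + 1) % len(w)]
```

k=0: add w[1]='q' → 'q'
k=2: add w[3]='y' → 'qy'
k=4: add w[5]='b' → 'qyb'
k=6: add w[1]='q' → 'qybq'
k=8: add w[3]='y' → 'qybqy'
k=10: add w[5]='b' → 'qybqyb'

'qybqyb'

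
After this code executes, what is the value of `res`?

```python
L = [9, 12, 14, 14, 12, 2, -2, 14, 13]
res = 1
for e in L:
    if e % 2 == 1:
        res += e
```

23

e=9: odd, res = 1+9 = 10
e=12: not odd
e=14: not odd
e=14: not odd
e=12: not odd
e=2: not odd
e=-2: not odd
e=14: not odd
e=13: odd, res = 10+13 = 23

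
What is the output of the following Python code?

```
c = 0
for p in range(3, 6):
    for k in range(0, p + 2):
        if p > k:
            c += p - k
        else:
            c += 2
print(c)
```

43

p=3,k=0: 3>0, c = 0+3 = 3
p=3,k=1: 3>1, c = 3+2 = 5
p=3,k=2: 3>2, c = 5+1 = 6
p=3,k=3: not 3>3, c = 6+2 = 8
p=3,k=4: not 3>4, c = 8+2 = 10
p=4,k=0: 4>0, c = 10+4 = 14
p=4,k=1: 4>1, c = 14+3 = 17
p=4,k=2: 4>2, c = 17+2 = 19
p=4,k=3: 4>3, c = 19+1 = 20
p=4,k=4: not 4>4, c = 20+2 = 22
p=4,k=5: not 4>5, c = 22+2 = 24
p=5,k=0: 5>0, c = 24+5 = 29
p=5,k=1: 5>1, c = 29+4 = 33
p=5,k=2: 5>2, c = 33+3 = 36
p=5,k=3: 5>3, c = 36+2 = 38
p=5,k=4: 5>4, c = 38+1 = 39
p=5,k=5: not 5>5, c = 39+2 = 41
p=5,k=6: not 5>6, c = 41+2 = 43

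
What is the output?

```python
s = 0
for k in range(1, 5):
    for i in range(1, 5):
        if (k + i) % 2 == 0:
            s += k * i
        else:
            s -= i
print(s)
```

32

k=1,i=1: even sum, s = 0+1 = 1
k=1,i=2: odd sum, s = 1-2 = -1
k=1,i=3: even sum, s = (-1)+3 = 2
k=1,i=4: odd sum, s = 2-4 = -2
k=2,i=1: odd sum, s = (-2)-1 = -3
k=2,i=2: even sum, s = (-3)+4 = 1
k=2,i=3: odd sum, s = 1-3 = -2
k=2,i=4: even sum, s = (-2)+8 = 6
k=3,i=1: even sum, s = 6+3 = 9
k=3,i=2: odd sum, s = 9-2 = 7
k=3,i=3: even sum, s = 7+9 = 16
k=3,i=4: odd sum, s = 16-4 = 12
k=4,i=1: odd sum, s = 12-1 = 11
k=4,i=2: even sum, s = 11+8 = 19
k=4,i=3: odd sum, s = 19-3 = 16
k=4,i=4: even sum, s = 16+16 = 32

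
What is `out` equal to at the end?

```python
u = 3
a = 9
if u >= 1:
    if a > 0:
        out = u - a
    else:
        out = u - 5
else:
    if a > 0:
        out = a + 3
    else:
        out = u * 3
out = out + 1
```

u=3, a=9
u >= 1 is True; a > 0 is True
→ out = u - a = -6
out = (-6)+1 = -5

-5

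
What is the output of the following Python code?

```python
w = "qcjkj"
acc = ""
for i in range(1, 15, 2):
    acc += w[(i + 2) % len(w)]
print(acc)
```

i=1: add w[3]='k' → 'k'
i=3: add w[0]='q' → 'kq'
i=5: add w[2]='j' → 'kqj'
i=7: add w[4]='j' → 'kqjj'
i=9: add w[1]='c' → 'kqjjc'
i=11: add w[3]='k' → 'kqjjck'
i=13: add w[0]='q' → 'kqjjckq'

kqjjckq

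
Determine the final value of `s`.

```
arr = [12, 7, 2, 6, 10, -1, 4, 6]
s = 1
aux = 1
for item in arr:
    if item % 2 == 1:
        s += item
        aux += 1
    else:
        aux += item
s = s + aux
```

item=12: not odd; aux=13
item=7: odd, s = 1+7 = 8; aux=14
item=2: not odd; aux=16
item=6: not odd; aux=22
item=10: not odd; aux=32
item=-1: odd, s = 8+(-1) = 7; aux=33
item=4: not odd; aux=37
item=6: not odd; aux=43
s+aux = 7+43 = 50

50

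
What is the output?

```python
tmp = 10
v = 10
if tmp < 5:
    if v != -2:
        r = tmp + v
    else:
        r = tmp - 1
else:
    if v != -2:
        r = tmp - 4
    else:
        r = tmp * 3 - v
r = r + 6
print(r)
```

tmp=10, v=10
tmp < 5 is False; v != -2 is True
→ r = tmp - 4 = 6
r = 6+6 = 12

12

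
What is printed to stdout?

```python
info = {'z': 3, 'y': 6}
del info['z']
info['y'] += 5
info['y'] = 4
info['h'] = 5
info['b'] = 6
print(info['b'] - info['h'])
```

del 'z' → {'y': 6}
info['y'] = 6+5 = 11 → {'y': 11}
info['y'] = 4 → {'y': 4}
info['h'] = 5 → {'y': 4, 'h': 5}
info['b'] = 6 → {'y': 4, 'h': 5, 'b': 6}
info['b']-info['h'] = 6-5 = 1

1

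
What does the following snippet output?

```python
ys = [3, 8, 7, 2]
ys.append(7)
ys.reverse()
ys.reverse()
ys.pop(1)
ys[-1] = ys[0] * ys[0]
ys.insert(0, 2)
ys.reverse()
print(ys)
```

append 7 → [3, 8, 7, 2, 7]
reverse → [7, 2, 7, 8, 3]
reverse → [3, 8, 7, 2, 7]
pop(1) removes 8 → [3, 7, 2, 7]
ys[-1] = ys[0]*ys[0] = 3*3 = 9 → [3, 7, 2, 9]
insert 2 at 0 → [2, 3, 7, 2, 9]
reverse → [9, 2, 7, 3, 2]

[9, 2, 7, 3, 2]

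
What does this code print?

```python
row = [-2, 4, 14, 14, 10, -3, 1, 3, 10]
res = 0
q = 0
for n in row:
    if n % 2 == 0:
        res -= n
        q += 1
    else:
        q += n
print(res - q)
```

-57

n=-2: even, res = 0-(-2) = 2; q=1
n=4: even, res = 2-4 = -2; q=2
n=14: even, res = (-2)-14 = -16; q=3
n=14: even, res = (-16)-14 = -30; q=4
n=10: even, res = (-30)-10 = -40; q=5
n=-3: not even; q=2
n=1: not even; q=3
n=3: not even; q=6
n=10: even, res = (-40)-10 = -50; q=7
res-q = (-50)-7 = -57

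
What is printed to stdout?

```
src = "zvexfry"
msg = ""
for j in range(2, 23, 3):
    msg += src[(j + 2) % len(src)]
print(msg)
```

fzxyerv

j=2: add src[4]='f' → 'f'
j=5: add src[0]='z' → 'fz'
j=8: add src[3]='x' → 'fzx'
j=11: add src[6]='y' → 'fzxy'
j=14: add src[2]='e' → 'fzxye'
j=17: add src[5]='r' → 'fzxyer'
j=20: add src[1]='v' → 'fzxyerv'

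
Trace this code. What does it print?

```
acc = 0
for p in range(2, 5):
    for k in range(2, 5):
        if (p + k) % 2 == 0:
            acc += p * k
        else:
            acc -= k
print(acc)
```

p=2,k=2: even sum, acc = 0+4 = 4
p=2,k=3: odd sum, acc = 4-3 = 1
p=2,k=4: even sum, acc = 1+8 = 9
p=3,k=2: odd sum, acc = 9-2 = 7
p=3,k=3: even sum, acc = 7+9 = 16
p=3,k=4: odd sum, acc = 16-4 = 12
p=4,k=2: even sum, acc = 12+8 = 20
p=4,k=3: odd sum, acc = 20-3 = 17
p=4,k=4: even sum, acc = 17+16 = 33

33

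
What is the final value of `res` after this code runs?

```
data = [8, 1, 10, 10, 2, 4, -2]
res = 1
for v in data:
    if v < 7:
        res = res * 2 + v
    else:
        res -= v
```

v=8: not <7, res = 1-8 = -7
v=1: <7, res = (-7)*2+1 = -13
v=10: not <7, res = (-13)-10 = -23
v=10: not <7, res = (-23)-10 = -33
v=2: <7, res = (-33)*2+2 = -64
v=4: <7, res = (-64)*2+4 = -124
v=-2: <7, res = (-124)*2+(-2) = -250

-250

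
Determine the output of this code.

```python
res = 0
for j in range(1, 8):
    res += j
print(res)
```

28

j=1: res = 0+1 = 1
j=2: res = 1+2 = 3
j=3: res = 3+3 = 6
j=4: res = 6+4 = 10
j=5: res = 10+5 = 15
j=6: res = 15+6 = 21
j=7: res = 21+7 = 28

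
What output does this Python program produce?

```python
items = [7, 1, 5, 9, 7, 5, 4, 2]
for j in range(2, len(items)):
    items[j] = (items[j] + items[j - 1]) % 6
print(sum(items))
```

22

j=2: items[2] = (5+1)%6 = 0 → [7, 1, 0, 9, 7, 5, 4, 2]
j=3: items[3] = (9+0)%6 = 3 → [7, 1, 0, 3, 7, 5, 4, 2]
j=4: items[4] = (7+3)%6 = 4 → [7, 1, 0, 3, 4, 5, 4, 2]
j=5: items[5] = (5+4)%6 = 3 → [7, 1, 0, 3, 4, 3, 4, 2]
j=6: items[6] = (4+3)%6 = 1 → [7, 1, 0, 3, 4, 3, 1, 2]
j=7: items[7] = (2+1)%6 = 3 → [7, 1, 0, 3, 4, 3, 1, 3]
sum = 22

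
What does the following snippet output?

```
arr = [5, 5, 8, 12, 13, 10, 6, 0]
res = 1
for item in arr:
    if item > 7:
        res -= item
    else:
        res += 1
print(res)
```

item=5: not >7, res = 1+1 = 2
item=5: not >7, res = 2+1 = 3
item=8: >7, res = 3-8 = -5
item=12: >7, res = (-5)-12 = -17
item=13: >7, res = (-17)-13 = -30
item=10: >7, res = (-30)-10 = -40
item=6: not >7, res = (-40)+1 = -39
item=0: not >7, res = (-39)+1 = -38

-38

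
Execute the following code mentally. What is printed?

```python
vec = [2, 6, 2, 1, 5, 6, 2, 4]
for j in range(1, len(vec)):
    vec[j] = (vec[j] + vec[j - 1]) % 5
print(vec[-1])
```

j=1: vec[1] = (6+2)%5 = 3 → [2, 3, 2, 1, 5, 6, 2, 4]
j=2: vec[2] = (2+3)%5 = 0 → [2, 3, 0, 1, 5, 6, 2, 4]
j=3: vec[3] = (1+0)%5 = 1 → [2, 3, 0, 1, 5, 6, 2, 4]
j=4: vec[4] = (5+1)%5 = 1 → [2, 3, 0, 1, 1, 6, 2, 4]
j=5: vec[5] = (6+1)%5 = 2 → [2, 3, 0, 1, 1, 2, 2, 4]
j=6: vec[6] = (2+2)%5 = 4 → [2, 3, 0, 1, 1, 2, 4, 4]
j=7: vec[7] = (4+4)%5 = 3 → [2, 3, 0, 1, 1, 2, 4, 3]

3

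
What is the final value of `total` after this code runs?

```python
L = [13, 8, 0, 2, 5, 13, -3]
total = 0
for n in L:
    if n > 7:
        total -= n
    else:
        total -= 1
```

-38

n=13: >7, total = 0-13 = -13
n=8: >7, total = (-13)-8 = -21
n=0: not >7, total = (-21)-1 = -22
n=2: not >7, total = (-22)-1 = -23
n=5: not >7, total = (-23)-1 = -24
n=13: >7, total = (-24)-13 = -37
n=-3: not >7, total = (-37)-1 = -38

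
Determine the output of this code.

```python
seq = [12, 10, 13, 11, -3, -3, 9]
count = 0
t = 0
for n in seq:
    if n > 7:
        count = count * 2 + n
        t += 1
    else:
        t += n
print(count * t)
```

n=12: >7, count = 0*2+12 = 12; t=1
n=10: >7, count = 12*2+10 = 34; t=2
n=13: >7, count = 34*2+13 = 81; t=3
n=11: >7, count = 81*2+11 = 173; t=4
n=-3: not >7; t=1
n=-3: not >7; t=-2
n=9: >7, count = 173*2+9 = 355; t=-1
count*t = 355*(-1) = -355

-355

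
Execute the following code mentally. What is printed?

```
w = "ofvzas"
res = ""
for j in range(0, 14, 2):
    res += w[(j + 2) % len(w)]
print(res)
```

vaovaov

j=0: add w[2]='v' → 'v'
j=2: add w[4]='a' → 'va'
j=4: add w[0]='o' → 'vao'
j=6: add w[2]='v' → 'vaov'
j=8: add w[4]='a' → 'vaova'
j=10: add w[0]='o' → 'vaovao'
j=12: add w[2]='v' → 'vaovaov'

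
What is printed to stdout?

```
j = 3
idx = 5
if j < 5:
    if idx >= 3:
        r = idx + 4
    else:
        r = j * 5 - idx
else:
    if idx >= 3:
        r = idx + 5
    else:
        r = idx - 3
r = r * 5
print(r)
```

45

j=3, idx=5
j < 5 is True; idx >= 3 is True
→ r = idx + 4 = 9
r = 9*5 = 45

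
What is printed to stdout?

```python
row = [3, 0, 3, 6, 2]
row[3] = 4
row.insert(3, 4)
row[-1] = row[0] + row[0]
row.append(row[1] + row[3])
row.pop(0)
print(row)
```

row[3] = 4 → [3, 0, 3, 4, 2]
insert 4 at 3 → [3, 0, 3, 4, 4, 2]
row[-1] = row[0]+row[0] = 3+3 = 6 → [3, 0, 3, 4, 4, 6]
append row[1]+row[3] = 0+4 = 4 → [3, 0, 3, 4, 4, 6, 4]
pop(0) removes 3 → [0, 3, 4, 4, 6, 4]

[0, 3, 4, 4, 6, 4]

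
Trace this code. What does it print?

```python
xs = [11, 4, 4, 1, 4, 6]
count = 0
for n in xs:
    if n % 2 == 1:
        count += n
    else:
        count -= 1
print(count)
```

8

n=11: odd, count = 0+11 = 11
n=4: not odd, count = 11-1 = 10
n=4: not odd, count = 10-1 = 9
n=1: odd, count = 9+1 = 10
n=4: not odd, count = 10-1 = 9
n=6: not odd, count = 9-1 = 8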